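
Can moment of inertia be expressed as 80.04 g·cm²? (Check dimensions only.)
Yes

moment of inertia has SI base units: kg * m^2
g·cm² reduces to the same SI base units, so it is a valid unit for moment of inertia.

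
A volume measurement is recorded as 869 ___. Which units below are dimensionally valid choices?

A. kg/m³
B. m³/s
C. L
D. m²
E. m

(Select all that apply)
C

volume has SI base units: m^3

Checking each option against m^3:
  A. kg/m³: ✗ does not match
  B. m³/s: ✗ does not match
  C. L: ✓ matches
  D. m²: ✗ does not match
  E. m: ✗ does not match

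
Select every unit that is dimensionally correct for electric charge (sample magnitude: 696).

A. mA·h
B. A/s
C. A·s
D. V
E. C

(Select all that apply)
A, C, E

electric charge has SI base units: A * s

Checking each option against A * s:
  A. mA·h: ✓ matches
  B. A/s: ✗ does not match
  C. A·s: ✓ matches
  D. V: ✗ does not match
  E. C: ✓ matches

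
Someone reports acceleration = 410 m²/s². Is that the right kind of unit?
No

acceleration has SI base units: m / s^2
m²/s² does NOT reduce to m / s^2; a valid unit for acceleration would be e.g. m/s².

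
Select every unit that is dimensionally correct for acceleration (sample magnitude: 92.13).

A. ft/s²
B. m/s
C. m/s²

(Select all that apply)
A, C

acceleration has SI base units: m / s^2

Checking each option against m / s^2:
  A. ft/s²: ✓ matches
  B. m/s: ✗ does not match
  C. m/s²: ✓ matches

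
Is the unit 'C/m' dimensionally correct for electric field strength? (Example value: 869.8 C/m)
No

electric field strength has SI base units: kg * m / (A * s^3)
C/m does NOT reduce to kg * m / (A * s^3); a valid unit for electric field strength would be e.g. V/m.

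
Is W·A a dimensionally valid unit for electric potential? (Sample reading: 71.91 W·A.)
No

electric potential has SI base units: kg * m^2 / (A * s^3)
W·A does NOT reduce to kg * m^2 / (A * s^3); a valid unit for electric potential would be e.g. V.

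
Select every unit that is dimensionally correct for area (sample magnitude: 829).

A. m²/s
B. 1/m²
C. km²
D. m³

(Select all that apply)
C

area has SI base units: m^2

Checking each option against m^2:
  A. m²/s: ✗ does not match
  B. 1/m²: ✗ does not match
  C. km²: ✓ matches
  D. m³: ✗ does not match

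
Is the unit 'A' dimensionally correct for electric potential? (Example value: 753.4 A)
No

electric potential has SI base units: kg * m^2 / (A * s^3)
A does NOT reduce to kg * m^2 / (A * s^3); a valid unit for electric potential would be e.g. V.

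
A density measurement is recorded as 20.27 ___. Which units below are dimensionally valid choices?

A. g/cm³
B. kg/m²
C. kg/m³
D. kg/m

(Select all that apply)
A, C

density has SI base units: kg / m^3

Checking each option against kg / m^3:
  A. g/cm³: ✓ matches
  B. kg/m²: ✗ does not match
  C. kg/m³: ✓ matches
  D. kg/m: ✗ does not match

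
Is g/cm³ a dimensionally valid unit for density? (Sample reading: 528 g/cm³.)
Yes

density has SI base units: kg / m^3
g/cm³ reduces to the same SI base units, so it is a valid unit for density.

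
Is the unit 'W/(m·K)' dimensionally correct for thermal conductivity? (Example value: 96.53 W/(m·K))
Yes

thermal conductivity has SI base units: kg * m / (s^3 * K)
W/(m·K) reduces to the same SI base units, so it is a valid unit for thermal conductivity.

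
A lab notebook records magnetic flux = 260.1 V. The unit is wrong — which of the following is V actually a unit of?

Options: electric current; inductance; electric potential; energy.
electric potential

magnetic flux should have units dimensionally equivalent to kg * m^2 / (A * s^2) (e.g. Wb).
The given unit 'V' reduces to kg * m^2 / (A * s^3). Of the listed options, that is the dimensionality of electric potential.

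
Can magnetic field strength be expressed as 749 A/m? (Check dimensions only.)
Yes

magnetic field strength has SI base units: A / m
A/m reduces to the same SI base units, so it is a valid unit for magnetic field strength.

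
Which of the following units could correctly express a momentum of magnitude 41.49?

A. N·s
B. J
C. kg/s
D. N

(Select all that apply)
A

momentum has SI base units: kg * m / s

Checking each option against kg * m / s:
  A. N·s: ✓ matches
  B. J: ✗ does not match
  C. kg/s: ✗ does not match
  D. N: ✗ does not match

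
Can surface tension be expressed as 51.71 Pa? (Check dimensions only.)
No

surface tension has SI base units: kg / s^2
Pa does NOT reduce to kg / s^2; a valid unit for surface tension would be e.g. N/m.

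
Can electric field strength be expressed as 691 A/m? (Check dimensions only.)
No

electric field strength has SI base units: kg * m / (A * s^3)
A/m does NOT reduce to kg * m / (A * s^3); a valid unit for electric field strength would be e.g. V/m.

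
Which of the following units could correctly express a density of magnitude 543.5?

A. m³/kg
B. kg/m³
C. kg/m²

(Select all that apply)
B

density has SI base units: kg / m^3

Checking each option against kg / m^3:
  A. m³/kg: ✗ does not match
  B. kg/m³: ✓ matches
  C. kg/m²: ✗ does not match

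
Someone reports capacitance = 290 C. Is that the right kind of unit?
No

capacitance has SI base units: A^2 * s^4 / (kg * m^2)
C does NOT reduce to A^2 * s^4 / (kg * m^2); a valid unit for capacitance would be e.g. F.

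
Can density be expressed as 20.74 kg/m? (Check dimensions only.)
No

density has SI base units: kg / m^3
kg/m does NOT reduce to kg / m^3; a valid unit for density would be e.g. kg/m³.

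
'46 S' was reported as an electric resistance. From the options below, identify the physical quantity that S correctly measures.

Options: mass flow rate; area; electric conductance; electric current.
electric conductance

electric resistance should have units dimensionally equivalent to kg * m^2 / (A^2 * s^3) (e.g. Ω).
The given unit 'S' reduces to A^2 * s^3 / (kg * m^2). Of the listed options, that is the dimensionality of electric conductance.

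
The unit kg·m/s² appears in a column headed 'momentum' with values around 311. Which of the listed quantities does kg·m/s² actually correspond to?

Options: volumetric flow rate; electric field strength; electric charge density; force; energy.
force

momentum should have units dimensionally equivalent to kg * m / s (e.g. kg·m/s).
The given unit 'kg·m/s²' reduces to kg * m / s^2. Of the listed options, that is the dimensionality of force.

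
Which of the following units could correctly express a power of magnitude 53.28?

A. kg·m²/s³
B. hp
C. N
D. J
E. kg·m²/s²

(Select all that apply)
A, B

power has SI base units: kg * m^2 / s^3

Checking each option against kg * m^2 / s^3:
  A. kg·m²/s³: ✓ matches
  B. hp: ✓ matches
  C. N: ✗ does not match
  D. J: ✗ does not match
  E. kg·m²/s²: ✗ does not match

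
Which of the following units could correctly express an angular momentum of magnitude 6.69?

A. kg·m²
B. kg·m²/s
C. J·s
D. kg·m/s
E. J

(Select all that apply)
B, C

angular momentum has SI base units: kg * m^2 / s

Checking each option against kg * m^2 / s:
  A. kg·m²: ✗ does not match
  B. kg·m²/s: ✓ matches
  C. J·s: ✓ matches
  D. kg·m/s: ✗ does not match
  E. J: ✗ does not match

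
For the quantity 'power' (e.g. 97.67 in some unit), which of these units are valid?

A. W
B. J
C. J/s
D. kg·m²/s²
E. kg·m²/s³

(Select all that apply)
A, C, E

power has SI base units: kg * m^2 / s^3

Checking each option against kg * m^2 / s^3:
  A. W: ✓ matches
  B. J: ✗ does not match
  C. J/s: ✓ matches
  D. kg·m²/s²: ✗ does not match
  E. kg·m²/s³: ✓ matches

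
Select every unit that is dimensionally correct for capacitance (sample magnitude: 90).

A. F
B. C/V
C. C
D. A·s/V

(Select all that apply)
A, B, D

capacitance has SI base units: A^2 * s^4 / (kg * m^2)

Checking each option against A^2 * s^4 / (kg * m^2):
  A. F: ✓ matches
  B. C/V: ✓ matches
  C. C: ✗ does not match
  D. A·s/V: ✓ matches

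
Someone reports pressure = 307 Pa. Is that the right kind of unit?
Yes

pressure has SI base units: kg / (m * s^2)
Pa reduces to the same SI base units, so it is a valid unit for pressure.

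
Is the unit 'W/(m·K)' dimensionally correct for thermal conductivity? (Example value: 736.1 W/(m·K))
Yes

thermal conductivity has SI base units: kg * m / (s^3 * K)
W/(m·K) reduces to the same SI base units, so it is a valid unit for thermal conductivity.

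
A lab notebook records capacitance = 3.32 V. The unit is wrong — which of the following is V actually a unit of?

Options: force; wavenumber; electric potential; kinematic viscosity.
electric potential

capacitance should have units dimensionally equivalent to A^2 * s^4 / (kg * m^2) (e.g. F).
The given unit 'V' reduces to kg * m^2 / (A * s^3). Of the listed options, that is the dimensionality of electric potential.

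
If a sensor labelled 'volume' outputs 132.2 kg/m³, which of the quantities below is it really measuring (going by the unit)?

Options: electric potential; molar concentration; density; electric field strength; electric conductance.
density

volume should have units dimensionally equivalent to m^3 (e.g. m³).
The given unit 'kg/m³' reduces to kg / m^3. Of the listed options, that is the dimensionality of density.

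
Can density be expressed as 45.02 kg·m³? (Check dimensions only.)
No

density has SI base units: kg / m^3
kg·m³ does NOT reduce to kg / m^3; a valid unit for density would be e.g. kg/m³.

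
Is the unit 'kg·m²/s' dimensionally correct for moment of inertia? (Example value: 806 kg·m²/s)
No

moment of inertia has SI base units: kg * m^2
kg·m²/s does NOT reduce to kg * m^2; a valid unit for moment of inertia would be e.g. kg·m².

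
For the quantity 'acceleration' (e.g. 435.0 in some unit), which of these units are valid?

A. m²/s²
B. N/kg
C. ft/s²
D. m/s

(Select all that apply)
B, C

acceleration has SI base units: m / s^2

Checking each option against m / s^2:
  A. m²/s²: ✗ does not match
  B. N/kg: ✓ matches
  C. ft/s²: ✓ matches
  D. m/s: ✗ does not match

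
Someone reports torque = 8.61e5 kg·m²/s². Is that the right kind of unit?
Yes

torque has SI base units: kg * m^2 / s^2
kg·m²/s² reduces to the same SI base units, so it is a valid unit for torque.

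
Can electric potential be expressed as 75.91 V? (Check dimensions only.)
Yes

electric potential has SI base units: kg * m^2 / (A * s^3)
V reduces to the same SI base units, so it is a valid unit for electric potential.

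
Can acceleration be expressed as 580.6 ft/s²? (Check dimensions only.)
Yes

acceleration has SI base units: m / s^2
ft/s² reduces to the same SI base units, so it is a valid unit for acceleration.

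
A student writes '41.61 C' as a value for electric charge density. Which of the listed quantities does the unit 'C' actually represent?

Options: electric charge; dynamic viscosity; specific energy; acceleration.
electric charge

electric charge density should have units dimensionally equivalent to A * s / m^3 (e.g. C/m³).
The given unit 'C' reduces to A * s. Of the listed options, that is the dimensionality of electric charge.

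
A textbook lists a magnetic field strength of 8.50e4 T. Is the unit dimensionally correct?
No

magnetic field strength has SI base units: A / m
T does NOT reduce to A / m; a valid unit for magnetic field strength would be e.g. A/m.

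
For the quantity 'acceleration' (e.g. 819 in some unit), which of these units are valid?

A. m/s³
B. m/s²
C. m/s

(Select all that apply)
B

acceleration has SI base units: m / s^2

Checking each option against m / s^2:
  A. m/s³: ✗ does not match
  B. m/s²: ✓ matches
  C. m/s: ✗ does not match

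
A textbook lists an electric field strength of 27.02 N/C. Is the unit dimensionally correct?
Yes

electric field strength has SI base units: kg * m / (A * s^3)
N/C reduces to the same SI base units, so it is a valid unit for electric field strength.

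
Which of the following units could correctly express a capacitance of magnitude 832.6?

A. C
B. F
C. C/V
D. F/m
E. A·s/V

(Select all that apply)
B, C, E

capacitance has SI base units: A^2 * s^4 / (kg * m^2)

Checking each option against A^2 * s^4 / (kg * m^2):
  A. C: ✗ does not match
  B. F: ✓ matches
  C. C/V: ✓ matches
  D. F/m: ✗ does not match
  E. A·s/V: ✓ matches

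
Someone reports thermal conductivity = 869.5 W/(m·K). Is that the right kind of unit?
Yes

thermal conductivity has SI base units: kg * m / (s^3 * K)
W/(m·K) reduces to the same SI base units, so it is a valid unit for thermal conductivity.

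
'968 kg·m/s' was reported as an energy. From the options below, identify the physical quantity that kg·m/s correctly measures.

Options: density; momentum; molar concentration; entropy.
momentum

energy should have units dimensionally equivalent to kg * m^2 / s^2 (e.g. J).
The given unit 'kg·m/s' reduces to kg * m / s. Of the listed options, that is the dimensionality of momentum.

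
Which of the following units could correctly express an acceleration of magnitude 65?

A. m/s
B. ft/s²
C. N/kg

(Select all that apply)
B, C

acceleration has SI base units: m / s^2

Checking each option against m / s^2:
  A. m/s: ✗ does not match
  B. ft/s²: ✓ matches
  C. N/kg: ✓ matches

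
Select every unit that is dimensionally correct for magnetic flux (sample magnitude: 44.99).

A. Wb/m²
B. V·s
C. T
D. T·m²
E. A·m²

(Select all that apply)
B, D

magnetic flux has SI base units: kg * m^2 / (A * s^2)

Checking each option against kg * m^2 / (A * s^2):
  A. Wb/m²: ✗ does not match
  B. V·s: ✓ matches
  C. T: ✗ does not match
  D. T·m²: ✓ matches
  E. A·m²: ✗ does not match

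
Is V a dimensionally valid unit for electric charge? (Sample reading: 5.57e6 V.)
No

electric charge has SI base units: A * s
V does NOT reduce to A * s; a valid unit for electric charge would be e.g. C.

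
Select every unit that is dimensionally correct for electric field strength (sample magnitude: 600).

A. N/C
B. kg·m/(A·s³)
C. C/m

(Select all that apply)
A, B

electric field strength has SI base units: kg * m / (A * s^3)

Checking each option against kg * m / (A * s^3):
  A. N/C: ✓ matches
  B. kg·m/(A·s³): ✓ matches
  C. C/m: ✗ does not match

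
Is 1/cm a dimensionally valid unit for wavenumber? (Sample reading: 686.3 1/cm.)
Yes

wavenumber has SI base units: 1 / m
1/cm reduces to the same SI base units, so it is a valid unit for wavenumber.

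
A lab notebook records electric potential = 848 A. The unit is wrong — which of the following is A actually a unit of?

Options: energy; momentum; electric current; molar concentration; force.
electric current

electric potential should have units dimensionally equivalent to kg * m^2 / (A * s^3) (e.g. V).
The given unit 'A' reduces to A. Of the listed options, that is the dimensionality of electric current.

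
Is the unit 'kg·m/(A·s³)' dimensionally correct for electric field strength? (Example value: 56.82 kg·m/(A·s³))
Yes

electric field strength has SI base units: kg * m / (A * s^3)
kg·m/(A·s³) reduces to the same SI base units, so it is a valid unit for electric field strength.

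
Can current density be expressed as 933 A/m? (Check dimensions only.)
No

current density has SI base units: A / m^2
A/m does NOT reduce to A / m^2; a valid unit for current density would be e.g. A/m².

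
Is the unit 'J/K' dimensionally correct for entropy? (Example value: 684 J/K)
Yes

entropy has SI base units: kg * m^2 / (s^2 * K)
J/K reduces to the same SI base units, so it is a valid unit for entropy.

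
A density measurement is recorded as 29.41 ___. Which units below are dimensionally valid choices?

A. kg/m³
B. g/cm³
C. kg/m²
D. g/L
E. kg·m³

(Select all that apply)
A, B, D

density has SI base units: kg / m^3

Checking each option against kg / m^3:
  A. kg/m³: ✓ matches
  B. g/cm³: ✓ matches
  C. kg/m²: ✗ does not match
  D. g/L: ✓ matches
  E. kg·m³: ✗ does not match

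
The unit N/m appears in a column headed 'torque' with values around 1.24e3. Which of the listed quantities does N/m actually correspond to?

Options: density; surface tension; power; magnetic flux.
surface tension

torque should have units dimensionally equivalent to kg * m^2 / s^2 (e.g. N·m).
The given unit 'N/m' reduces to kg / s^2. Of the listed options, that is the dimensionality of surface tension.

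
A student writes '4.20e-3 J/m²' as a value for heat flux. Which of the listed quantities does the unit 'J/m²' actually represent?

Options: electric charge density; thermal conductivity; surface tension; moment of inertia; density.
surface tension

heat flux should have units dimensionally equivalent to kg / s^3 (e.g. W/m²).
The given unit 'J/m²' reduces to kg / s^2. Of the listed options, that is the dimensionality of surface tension.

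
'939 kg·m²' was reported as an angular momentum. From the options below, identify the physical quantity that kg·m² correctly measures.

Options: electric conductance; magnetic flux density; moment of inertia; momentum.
moment of inertia

angular momentum should have units dimensionally equivalent to kg * m^2 / s (e.g. kg·m²/s).
The given unit 'kg·m²' reduces to kg * m^2. Of the listed options, that is the dimensionality of moment of inertia.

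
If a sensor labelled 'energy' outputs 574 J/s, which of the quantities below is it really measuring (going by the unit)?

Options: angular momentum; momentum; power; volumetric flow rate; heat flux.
power

energy should have units dimensionally equivalent to kg * m^2 / s^2 (e.g. J).
The given unit 'J/s' reduces to kg * m^2 / s^3. Of the listed options, that is the dimensionality of power.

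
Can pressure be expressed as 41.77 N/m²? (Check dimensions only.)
Yes

pressure has SI base units: kg / (m * s^2)
N/m² reduces to the same SI base units, so it is a valid unit for pressure.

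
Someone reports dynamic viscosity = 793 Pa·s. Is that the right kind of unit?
Yes

dynamic viscosity has SI base units: kg / (m * s)
Pa·s reduces to the same SI base units, so it is a valid unit for dynamic viscosity.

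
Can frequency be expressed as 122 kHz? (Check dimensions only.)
Yes

frequency has SI base units: 1 / s
kHz reduces to the same SI base units, so it is a valid unit for frequency.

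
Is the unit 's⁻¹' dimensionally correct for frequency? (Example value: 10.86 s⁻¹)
Yes

frequency has SI base units: 1 / s
s⁻¹ reduces to the same SI base units, so it is a valid unit for frequency.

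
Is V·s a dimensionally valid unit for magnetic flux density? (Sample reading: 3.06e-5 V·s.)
No

magnetic flux density has SI base units: kg / (A * s^2)
V·s does NOT reduce to kg / (A * s^2); a valid unit for magnetic flux density would be e.g. T.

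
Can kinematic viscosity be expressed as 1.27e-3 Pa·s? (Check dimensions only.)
No

kinematic viscosity has SI base units: m^2 / s
Pa·s does NOT reduce to m^2 / s; a valid unit for kinematic viscosity would be e.g. m²/s.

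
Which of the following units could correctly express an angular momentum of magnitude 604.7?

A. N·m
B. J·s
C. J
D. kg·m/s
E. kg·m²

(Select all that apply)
B

angular momentum has SI base units: kg * m^2 / s

Checking each option against kg * m^2 / s:
  A. N·m: ✗ does not match
  B. J·s: ✓ matches
  C. J: ✗ does not match
  D. kg·m/s: ✗ does not match
  E. kg·m²: ✗ does not match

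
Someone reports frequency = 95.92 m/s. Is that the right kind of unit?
No

frequency has SI base units: 1 / s
m/s does NOT reduce to 1 / s; a valid unit for frequency would be e.g. Hz.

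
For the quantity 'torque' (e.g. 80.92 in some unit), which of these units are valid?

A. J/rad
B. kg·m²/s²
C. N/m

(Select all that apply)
A, B

torque has SI base units: kg * m^2 / s^2

Checking each option against kg * m^2 / s^2:
  A. J/rad: ✓ matches
  B. kg·m²/s²: ✓ matches
  C. N/m: ✗ does not match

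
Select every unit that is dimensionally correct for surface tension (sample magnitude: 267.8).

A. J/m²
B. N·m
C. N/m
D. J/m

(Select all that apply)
A, C

surface tension has SI base units: kg / s^2

Checking each option against kg / s^2:
  A. J/m²: ✓ matches
  B. N·m: ✗ does not match
  C. N/m: ✓ matches
  D. J/m: ✗ does not match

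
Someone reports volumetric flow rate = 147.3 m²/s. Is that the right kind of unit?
No

volumetric flow rate has SI base units: m^3 / s
m²/s does NOT reduce to m^3 / s; a valid unit for volumetric flow rate would be e.g. m³/s.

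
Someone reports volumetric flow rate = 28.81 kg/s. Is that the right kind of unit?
No

volumetric flow rate has SI base units: m^3 / s
kg/s does NOT reduce to m^3 / s; a valid unit for volumetric flow rate would be e.g. m³/s.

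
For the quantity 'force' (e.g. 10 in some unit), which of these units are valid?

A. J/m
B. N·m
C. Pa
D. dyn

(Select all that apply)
A, D

force has SI base units: kg * m / s^2

Checking each option against kg * m / s^2:
  A. J/m: ✓ matches
  B. N·m: ✗ does not match
  C. Pa: ✗ does not match
  D. dyn: ✓ matches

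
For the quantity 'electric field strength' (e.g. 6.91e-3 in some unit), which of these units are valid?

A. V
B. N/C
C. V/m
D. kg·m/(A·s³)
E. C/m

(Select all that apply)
B, C, D

electric field strength has SI base units: kg * m / (A * s^3)

Checking each option against kg * m / (A * s^3):
  A. V: ✗ does not match
  B. N/C: ✓ matches
  C. V/m: ✓ matches
  D. kg·m/(A·s³): ✓ matches
  E. C/m: ✗ does not match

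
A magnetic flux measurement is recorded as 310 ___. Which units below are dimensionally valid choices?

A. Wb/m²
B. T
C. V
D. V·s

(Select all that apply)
D

magnetic flux has SI base units: kg * m^2 / (A * s^2)

Checking each option against kg * m^2 / (A * s^2):
  A. Wb/m²: ✗ does not match
  B. T: ✗ does not match
  C. V: ✗ does not match
  D. V·s: ✓ matches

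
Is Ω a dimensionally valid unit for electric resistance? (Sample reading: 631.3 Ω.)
Yes

electric resistance has SI base units: kg * m^2 / (A^2 * s^3)
Ω reduces to the same SI base units, so it is a valid unit for electric resistance.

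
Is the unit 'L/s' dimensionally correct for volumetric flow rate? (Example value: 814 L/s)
Yes

volumetric flow rate has SI base units: m^3 / s
L/s reduces to the same SI base units, so it is a valid unit for volumetric flow rate.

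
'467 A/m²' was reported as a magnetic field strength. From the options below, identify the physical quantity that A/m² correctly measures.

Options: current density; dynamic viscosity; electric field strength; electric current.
current density

magnetic field strength should have units dimensionally equivalent to A / m (e.g. A/m).
The given unit 'A/m²' reduces to A / m^2. Of the listed options, that is the dimensionality of current density.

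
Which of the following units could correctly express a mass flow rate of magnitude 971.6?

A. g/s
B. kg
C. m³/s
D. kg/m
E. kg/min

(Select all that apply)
A, E

mass flow rate has SI base units: kg / s

Checking each option against kg / s:
  A. g/s: ✓ matches
  B. kg: ✗ does not match
  C. m³/s: ✗ does not match
  D. kg/m: ✗ does not match
  E. kg/min: ✓ matches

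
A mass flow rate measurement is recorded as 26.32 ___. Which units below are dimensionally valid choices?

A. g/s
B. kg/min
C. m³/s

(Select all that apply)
A, B

mass flow rate has SI base units: kg / s

Checking each option against kg / s:
  A. g/s: ✓ matches
  B. kg/min: ✓ matches
  C. m³/s: ✗ does not match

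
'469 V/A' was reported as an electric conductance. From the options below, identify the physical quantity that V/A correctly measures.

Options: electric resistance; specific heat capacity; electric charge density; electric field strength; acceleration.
electric resistance

electric conductance should have units dimensionally equivalent to A^2 * s^3 / (kg * m^2) (e.g. S).
The given unit 'V/A' reduces to kg * m^2 / (A^2 * s^3). Of the listed options, that is the dimensionality of electric resistance.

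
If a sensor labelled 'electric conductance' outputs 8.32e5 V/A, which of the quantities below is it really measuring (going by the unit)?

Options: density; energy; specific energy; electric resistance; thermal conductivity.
electric resistance

electric conductance should have units dimensionally equivalent to A^2 * s^3 / (kg * m^2) (e.g. S).
The given unit 'V/A' reduces to kg * m^2 / (A^2 * s^3). Of the listed options, that is the dimensionality of electric resistance.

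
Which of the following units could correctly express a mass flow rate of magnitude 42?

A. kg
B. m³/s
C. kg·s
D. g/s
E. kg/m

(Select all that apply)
D

mass flow rate has SI base units: kg / s

Checking each option against kg / s:
  A. kg: ✗ does not match
  B. m³/s: ✗ does not match
  C. kg·s: ✗ does not match
  D. g/s: ✓ matches
  E. kg/m: ✗ does not match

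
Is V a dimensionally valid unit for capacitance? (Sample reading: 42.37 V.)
No

capacitance has SI base units: A^2 * s^4 / (kg * m^2)
V does NOT reduce to A^2 * s^4 / (kg * m^2); a valid unit for capacitance would be e.g. F.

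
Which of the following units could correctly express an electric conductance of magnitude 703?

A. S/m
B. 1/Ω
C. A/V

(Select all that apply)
B, C

electric conductance has SI base units: A^2 * s^3 / (kg * m^2)

Checking each option against A^2 * s^3 / (kg * m^2):
  A. S/m: ✗ does not match
  B. 1/Ω: ✓ matches
  C. A/V: ✓ matches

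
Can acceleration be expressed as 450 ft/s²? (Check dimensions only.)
Yes

acceleration has SI base units: m / s^2
ft/s² reduces to the same SI base units, so it is a valid unit for acceleration.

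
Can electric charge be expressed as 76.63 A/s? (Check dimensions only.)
No

electric charge has SI base units: A * s
A/s does NOT reduce to A * s; a valid unit for electric charge would be e.g. C.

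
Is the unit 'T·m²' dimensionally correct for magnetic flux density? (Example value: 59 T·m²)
No

magnetic flux density has SI base units: kg / (A * s^2)
T·m² does NOT reduce to kg / (A * s^2); a valid unit for magnetic flux density would be e.g. T.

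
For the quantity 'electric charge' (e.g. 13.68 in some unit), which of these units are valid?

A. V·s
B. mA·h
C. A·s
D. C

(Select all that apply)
B, C, D

electric charge has SI base units: A * s

Checking each option against A * s:
  A. V·s: ✗ does not match
  B. mA·h: ✓ matches
  C. A·s: ✓ matches
  D. C: ✓ matches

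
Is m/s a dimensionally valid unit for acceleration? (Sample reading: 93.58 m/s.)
No

acceleration has SI base units: m / s^2
m/s does NOT reduce to m / s^2; a valid unit for acceleration would be e.g. m/s².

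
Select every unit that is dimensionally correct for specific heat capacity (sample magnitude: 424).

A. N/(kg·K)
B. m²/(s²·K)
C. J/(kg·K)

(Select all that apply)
B, C

specific heat capacity has SI base units: m^2 / (s^2 * K)

Checking each option against m^2 / (s^2 * K):
  A. N/(kg·K): ✗ does not match
  B. m²/(s²·K): ✓ matches
  C. J/(kg·K): ✓ matches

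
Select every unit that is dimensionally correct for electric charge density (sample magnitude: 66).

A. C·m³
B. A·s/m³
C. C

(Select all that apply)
B

electric charge density has SI base units: A * s / m^3

Checking each option against A * s / m^3:
  A. C·m³: ✗ does not match
  B. A·s/m³: ✓ matches
  C. C: ✗ does not match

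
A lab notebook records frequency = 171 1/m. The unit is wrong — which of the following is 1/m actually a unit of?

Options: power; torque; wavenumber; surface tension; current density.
wavenumber

frequency should have units dimensionally equivalent to 1 / s (e.g. Hz).
The given unit '1/m' reduces to 1 / m. Of the listed options, that is the dimensionality of wavenumber.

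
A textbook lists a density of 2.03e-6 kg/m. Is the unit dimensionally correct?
No

density has SI base units: kg / m^3
kg/m does NOT reduce to kg / m^3; a valid unit for density would be e.g. kg/m³.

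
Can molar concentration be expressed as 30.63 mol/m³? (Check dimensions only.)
Yes

molar concentration has SI base units: mol / m^3
mol/m³ reduces to the same SI base units, so it is a valid unit for molar concentration.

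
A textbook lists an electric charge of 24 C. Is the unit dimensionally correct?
Yes

electric charge has SI base units: A * s
C reduces to the same SI base units, so it is a valid unit for electric charge.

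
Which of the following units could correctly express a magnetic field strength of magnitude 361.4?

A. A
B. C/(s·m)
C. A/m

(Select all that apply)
B, C

magnetic field strength has SI base units: A / m

Checking each option against A / m:
  A. A: ✗ does not match
  B. C/(s·m): ✓ matches
  C. A/m: ✓ matches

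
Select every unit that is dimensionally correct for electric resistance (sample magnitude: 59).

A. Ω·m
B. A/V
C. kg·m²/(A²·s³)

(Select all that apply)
C

electric resistance has SI base units: kg * m^2 / (A^2 * s^3)

Checking each option against kg * m^2 / (A^2 * s^3):
  A. Ω·m: ✗ does not match
  B. A/V: ✗ does not match
  C. kg·m²/(A²·s³): ✓ matches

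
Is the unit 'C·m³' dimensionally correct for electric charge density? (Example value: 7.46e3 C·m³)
No

electric charge density has SI base units: A * s / m^3
C·m³ does NOT reduce to A * s / m^3; a valid unit for electric charge density would be e.g. C/m³.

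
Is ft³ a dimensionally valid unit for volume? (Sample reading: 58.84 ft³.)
Yes

volume has SI base units: m^3
ft³ reduces to the same SI base units, so it is a valid unit for volume.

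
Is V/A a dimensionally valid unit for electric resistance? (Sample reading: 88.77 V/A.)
Yes

electric resistance has SI base units: kg * m^2 / (A^2 * s^3)
V/A reduces to the same SI base units, so it is a valid unit for electric resistance.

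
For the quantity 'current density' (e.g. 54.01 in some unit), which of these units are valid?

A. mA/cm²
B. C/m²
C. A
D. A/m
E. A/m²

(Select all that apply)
A, E

current density has SI base units: A / m^2

Checking each option against A / m^2:
  A. mA/cm²: ✓ matches
  B. C/m²: ✗ does not match
  C. A: ✗ does not match
  D. A/m: ✗ does not match
  E. A/m²: ✓ matches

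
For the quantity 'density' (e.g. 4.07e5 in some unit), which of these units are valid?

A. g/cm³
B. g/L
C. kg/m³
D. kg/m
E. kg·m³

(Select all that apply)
A, B, C

density has SI base units: kg / m^3

Checking each option against kg / m^3:
  A. g/cm³: ✓ matches
  B. g/L: ✓ matches
  C. kg/m³: ✓ matches
  D. kg/m: ✗ does not match
  E. kg·m³: ✗ does not match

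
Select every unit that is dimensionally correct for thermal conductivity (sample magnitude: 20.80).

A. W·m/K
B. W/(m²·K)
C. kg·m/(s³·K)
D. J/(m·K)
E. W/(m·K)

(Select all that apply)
C, E

thermal conductivity has SI base units: kg * m / (s^3 * K)

Checking each option against kg * m / (s^3 * K):
  A. W·m/K: ✗ does not match
  B. W/(m²·K): ✗ does not match
  C. kg·m/(s³·K): ✓ matches
  D. J/(m·K): ✗ does not match
  E. W/(m·K): ✓ matches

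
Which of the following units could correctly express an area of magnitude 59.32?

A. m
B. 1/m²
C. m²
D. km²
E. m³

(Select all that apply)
C, D

area has SI base units: m^2

Checking each option against m^2:
  A. m: ✗ does not match
  B. 1/m²: ✗ does not match
  C. m²: ✓ matches
  D. km²: ✓ matches
  E. m³: ✗ does not match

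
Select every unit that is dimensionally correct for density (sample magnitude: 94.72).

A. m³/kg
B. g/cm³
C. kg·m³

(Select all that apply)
B

density has SI base units: kg / m^3

Checking each option against kg / m^3:
  A. m³/kg: ✗ does not match
  B. g/cm³: ✓ matches
  C. kg·m³: ✗ does not match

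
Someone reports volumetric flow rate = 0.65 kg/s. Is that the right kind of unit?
No

volumetric flow rate has SI base units: m^3 / s
kg/s does NOT reduce to m^3 / s; a valid unit for volumetric flow rate would be e.g. m³/s.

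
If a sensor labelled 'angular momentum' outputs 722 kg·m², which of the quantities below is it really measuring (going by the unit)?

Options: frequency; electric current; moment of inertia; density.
moment of inertia

angular momentum should have units dimensionally equivalent to kg * m^2 / s (e.g. kg·m²/s).
The given unit 'kg·m²' reduces to kg * m^2. Of the listed options, that is the dimensionality of moment of inertia.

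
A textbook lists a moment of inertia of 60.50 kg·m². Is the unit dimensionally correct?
Yes

moment of inertia has SI base units: kg * m^2
kg·m² reduces to the same SI base units, so it is a valid unit for moment of inertia.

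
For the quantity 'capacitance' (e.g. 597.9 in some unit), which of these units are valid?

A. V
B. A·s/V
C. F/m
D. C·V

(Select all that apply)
B

capacitance has SI base units: A^2 * s^4 / (kg * m^2)

Checking each option against A^2 * s^4 / (kg * m^2):
  A. V: ✗ does not match
  B. A·s/V: ✓ matches
  C. F/m: ✗ does not match
  D. C·V: ✗ does not match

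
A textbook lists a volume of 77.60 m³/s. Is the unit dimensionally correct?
No

volume has SI base units: m^3
m³/s does NOT reduce to m^3; a valid unit for volume would be e.g. m³.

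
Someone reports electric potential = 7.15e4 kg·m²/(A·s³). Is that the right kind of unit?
Yes

electric potential has SI base units: kg * m^2 / (A * s^3)
kg·m²/(A·s³) reduces to the same SI base units, so it is a valid unit for electric potential.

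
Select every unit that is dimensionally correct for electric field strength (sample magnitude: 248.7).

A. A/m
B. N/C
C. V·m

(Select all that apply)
B

electric field strength has SI base units: kg * m / (A * s^3)

Checking each option against kg * m / (A * s^3):
  A. A/m: ✗ does not match
  B. N/C: ✓ matches
  C. V·m: ✗ does not match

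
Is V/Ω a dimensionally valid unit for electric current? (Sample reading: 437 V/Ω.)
Yes

electric current has SI base units: A
V/Ω reduces to the same SI base units, so it is a valid unit for electric current.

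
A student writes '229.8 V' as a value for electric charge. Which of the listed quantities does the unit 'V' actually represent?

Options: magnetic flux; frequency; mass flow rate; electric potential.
electric potential

electric charge should have units dimensionally equivalent to A * s (e.g. C).
The given unit 'V' reduces to kg * m^2 / (A * s^3). Of the listed options, that is the dimensionality of electric potential.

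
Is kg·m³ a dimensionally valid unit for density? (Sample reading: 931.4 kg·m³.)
No

density has SI base units: kg / m^3
kg·m³ does NOT reduce to kg / m^3; a valid unit for density would be e.g. kg/m³.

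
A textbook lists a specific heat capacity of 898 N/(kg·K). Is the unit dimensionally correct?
No

specific heat capacity has SI base units: m^2 / (s^2 * K)
N/(kg·K) does NOT reduce to m^2 / (s^2 * K); a valid unit for specific heat capacity would be e.g. J/(kg·K).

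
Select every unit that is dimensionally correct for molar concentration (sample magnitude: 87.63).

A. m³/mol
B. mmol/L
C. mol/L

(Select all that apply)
B, C

molar concentration has SI base units: mol / m^3

Checking each option against mol / m^3:
  A. m³/mol: ✗ does not match
  B. mmol/L: ✓ matches
  C. mol/L: ✓ matches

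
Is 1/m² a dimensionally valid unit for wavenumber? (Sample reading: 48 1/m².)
No

wavenumber has SI base units: 1 / m
1/m² does NOT reduce to 1 / m; a valid unit for wavenumber would be e.g. 1/m.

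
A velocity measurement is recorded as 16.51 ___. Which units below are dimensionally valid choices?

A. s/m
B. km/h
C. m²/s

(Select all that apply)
B

velocity has SI base units: m / s

Checking each option against m / s:
  A. s/m: ✗ does not match
  B. km/h: ✓ matches
  C. m²/s: ✗ does not match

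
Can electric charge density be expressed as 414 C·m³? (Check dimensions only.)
No

electric charge density has SI base units: A * s / m^3
C·m³ does NOT reduce to A * s / m^3; a valid unit for electric charge density would be e.g. C/m³.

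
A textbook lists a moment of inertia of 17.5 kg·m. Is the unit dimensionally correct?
No

moment of inertia has SI base units: kg * m^2
kg·m does NOT reduce to kg * m^2; a valid unit for moment of inertia would be e.g. kg·m².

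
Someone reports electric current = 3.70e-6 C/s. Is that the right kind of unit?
Yes

electric current has SI base units: A
C/s reduces to the same SI base units, so it is a valid unit for electric current.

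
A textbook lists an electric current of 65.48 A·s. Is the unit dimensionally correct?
No

electric current has SI base units: A
A·s does NOT reduce to A; a valid unit for electric current would be e.g. A.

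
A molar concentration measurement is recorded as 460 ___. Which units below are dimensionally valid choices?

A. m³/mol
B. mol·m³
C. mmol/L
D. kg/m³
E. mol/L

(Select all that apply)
C, E

molar concentration has SI base units: mol / m^3

Checking each option against mol / m^3:
  A. m³/mol: ✗ does not match
  B. mol·m³: ✗ does not match
  C. mmol/L: ✓ matches
  D. kg/m³: ✗ does not match
  E. mol/L: ✓ matches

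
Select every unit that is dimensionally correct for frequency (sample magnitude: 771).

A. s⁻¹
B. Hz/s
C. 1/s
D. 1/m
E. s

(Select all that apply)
A, C

frequency has SI base units: 1 / s

Checking each option against 1 / s:
  A. s⁻¹: ✓ matches
  B. Hz/s: ✗ does not match
  C. 1/s: ✓ matches
  D. 1/m: ✗ does not match
  E. s: ✗ does not match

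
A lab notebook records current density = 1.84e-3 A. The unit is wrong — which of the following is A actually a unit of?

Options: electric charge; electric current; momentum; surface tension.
electric current

current density should have units dimensionally equivalent to A / m^2 (e.g. A/m²).
The given unit 'A' reduces to A. Of the listed options, that is the dimensionality of electric current.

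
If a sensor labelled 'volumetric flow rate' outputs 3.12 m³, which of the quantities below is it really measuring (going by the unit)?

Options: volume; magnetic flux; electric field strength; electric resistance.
volume

volumetric flow rate should have units dimensionally equivalent to m^3 / s (e.g. m³/s).
The given unit 'm³' reduces to m^3. Of the listed options, that is the dimensionality of volume.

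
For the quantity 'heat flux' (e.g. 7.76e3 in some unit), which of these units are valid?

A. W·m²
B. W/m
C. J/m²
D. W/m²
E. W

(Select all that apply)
D

heat flux has SI base units: kg / s^3

Checking each option against kg / s^3:
  A. W·m²: ✗ does not match
  B. W/m: ✗ does not match
  C. J/m²: ✗ does not match
  D. W/m²: ✓ matches
  E. W: ✗ does not match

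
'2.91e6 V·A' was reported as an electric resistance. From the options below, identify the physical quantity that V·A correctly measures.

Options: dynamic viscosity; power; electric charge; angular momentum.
power

electric resistance should have units dimensionally equivalent to kg * m^2 / (A^2 * s^3) (e.g. Ω).
The given unit 'V·A' reduces to kg * m^2 / s^3. Of the listed options, that is the dimensionality of power.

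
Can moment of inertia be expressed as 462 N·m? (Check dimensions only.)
No

moment of inertia has SI base units: kg * m^2
N·m does NOT reduce to kg * m^2; a valid unit for moment of inertia would be e.g. kg·m².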